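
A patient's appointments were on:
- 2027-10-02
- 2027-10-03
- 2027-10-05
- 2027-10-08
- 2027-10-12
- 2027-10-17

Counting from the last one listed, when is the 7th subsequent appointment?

2027-12-19

Intervals are 1, 2, 3, 4, 5 days — an arithmetic progression with common difference 1.
Next gap: 6 days. 2027-10-17 + 6 days = 2027-10-23.
Next gap: 7 days. 2027-10-23 + 7 days = 2027-10-30.
Next gap: 8 days. 2027-10-30 + 8 days = 2027-11-07.
Next gap: 9 days. 2027-11-07 + 9 days = 2027-11-16.
Next gap: 10 days. 2027-11-16 + 10 days = 2027-11-26.
Next gap: 11 days. 2027-11-26 + 11 days = 2027-12-07.
Next gap: 12 days. 2027-12-07 + 12 days = 2027-12-19.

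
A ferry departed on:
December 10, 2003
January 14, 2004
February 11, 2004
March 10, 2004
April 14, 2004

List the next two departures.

May 12, 2004; June 9, 2004

Gaps: 35, 28, 28, 35 days — a mix of 28 and 35. Every date is a Wednesday.
Each is the 2nd Wednesday of its month.
May 2004 — 2nd Wednesday is May 12, 2004.
June 2004 — 2nd Wednesday is June 9, 2004.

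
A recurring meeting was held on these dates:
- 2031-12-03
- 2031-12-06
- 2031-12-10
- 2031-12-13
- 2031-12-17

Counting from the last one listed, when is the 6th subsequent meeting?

The gap pattern 3, 4, 3, 4 repeats every 2 events.
These are the Wednesdays and Saturdays of each week.
Next Saturday: 2031-12-20.
Next Wednesday: 2031-12-24.
The following Saturday is 2031-12-27.
The following Wednesday is 2031-12-31.
The following Saturday is 2032-01-03.
The following Wednesday is 2032-01-07.

2032-01-07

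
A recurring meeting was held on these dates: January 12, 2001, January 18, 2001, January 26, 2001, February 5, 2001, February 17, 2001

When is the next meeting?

March 3, 2001

Gaps: 6, 8, 10, 12 days — each gap is 2 larger than the previous one.
Next gap: 14 days. February 17, 2001 + 14 days = March 3, 2001.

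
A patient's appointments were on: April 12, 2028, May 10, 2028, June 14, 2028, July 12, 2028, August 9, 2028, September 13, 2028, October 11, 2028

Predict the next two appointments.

November 8, 2028; December 13, 2028

These are Wednesdays at 28- or 35-day spacing (28, 35, 28, 28, 35, 28).
The pattern: 2nd Wednesday of the month.
November 2028 — 2nd Wednesday is November 8, 2028.
December 2028 — 2nd Wednesday is December 13, 2028.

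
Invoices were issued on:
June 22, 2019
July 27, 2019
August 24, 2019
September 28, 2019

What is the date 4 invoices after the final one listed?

January 25, 2020

All dates are Saturdays, 35, 28, 35 days apart.
Specifically, the 4th Saturday of each month.
October 2019 — 4th Saturday is October 26, 2019.
4th Saturday of November 2019: November 23, 2019.
December 2019 — 4th Saturday is December 28, 2019.
4th Saturday of January 2020: January 25, 2020.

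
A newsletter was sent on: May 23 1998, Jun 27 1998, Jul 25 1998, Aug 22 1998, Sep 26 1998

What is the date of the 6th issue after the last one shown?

These are Saturdays at 28- or 35-day spacing (35, 28, 28, 35).
The pattern: 4th Saturday of the month.
October 1998 — 4th Saturday is Oct 24 1998.
4th Saturday of November 1998: Nov 28 1998.
4th Saturday of December 1998: Dec 26 1998.
January 1999 — 4th Saturday is Jan 23 1999.
February 1999 — 4th Saturday is Feb 27 1999.
4th Saturday of March 1999: Mar 27 1999.

Mar 27 1999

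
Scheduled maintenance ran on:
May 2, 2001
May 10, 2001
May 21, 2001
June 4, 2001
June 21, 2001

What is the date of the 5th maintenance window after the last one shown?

Intervals are 8, 11, 14, 17 days — an arithmetic progression with common difference 3.
Next gap: 20 days. June 21, 2001 + 20 days = July 11, 2001.
Next gap: 23 days. July 11, 2001 + 23 days = August 3, 2001.
Next gap: 26 days. August 3, 2001 + 26 days = August 29, 2001.
Next gap: 29 days. August 29, 2001 + 29 days = September 27, 2001.
Next gap: 32 days. September 27, 2001 + 32 days = October 29, 2001.

October 29, 2001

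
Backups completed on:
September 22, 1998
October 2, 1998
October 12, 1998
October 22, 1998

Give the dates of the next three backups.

November 1, 1998; November 11, 1998; November 21, 1998

Gaps between consecutive events: 10, 10, 10 days — a constant 10-day interval.
October 22, 1998 + 10 days = November 1, 1998.
November 1, 1998 + 10 days = November 11, 1998.
November 11, 1998 + 10 days = November 21, 1998.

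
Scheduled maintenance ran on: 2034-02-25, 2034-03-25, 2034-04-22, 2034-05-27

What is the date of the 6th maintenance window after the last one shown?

Gaps: 28, 28, 35 days — a mix of 28 and 35. Every date is a Saturday.
Each is the 4th Saturday of its month.
June 2034 — 4th Saturday is 2034-06-24.
4th Saturday of July 2034: 2034-07-22.
August 2034 — 4th Saturday is 2034-08-26.
September 2034 — 4th Saturday is 2034-09-23.
4th Saturday of October 2034: 2034-10-28.
4th Saturday of November 2034: 2034-11-25.

2034-11-25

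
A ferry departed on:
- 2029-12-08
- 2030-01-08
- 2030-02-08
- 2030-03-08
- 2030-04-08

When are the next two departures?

2030-05-08, 2030-06-08

The day-of-month is always 8 (31, 31, 28, 31 days between events).
So this recurs on the 8th of each month.
Next: May 2030 → 2030-05-08.
Next: June 2030 → 2030-06-08.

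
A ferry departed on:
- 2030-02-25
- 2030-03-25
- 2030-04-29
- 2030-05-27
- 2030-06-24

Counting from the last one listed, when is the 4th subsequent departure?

All Mondays; the gaps (28, 35, 28, 28) vary with month length.
This is the last Monday of each month.
July 2030 ends with Monday 2030-07-29.
August 2030 ends with Monday 2030-08-26.
September 2030 ends with Monday 2030-09-30.
Last Monday of October 2030: 2030-10-28.

2030-10-28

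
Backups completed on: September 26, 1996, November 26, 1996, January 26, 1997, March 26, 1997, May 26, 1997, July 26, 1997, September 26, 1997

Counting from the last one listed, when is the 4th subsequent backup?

May 26, 1998

Each date is the 26th; the gaps (61, 61, 59, 61, 61, 62) track the month lengths.
The rule is the 26th of every 2 months.
Next: November 1997 → November 26, 1997.
Next: January 1998 → January 26, 1998.
March 1998: March 26, 1998.
May 1998: May 26, 1998.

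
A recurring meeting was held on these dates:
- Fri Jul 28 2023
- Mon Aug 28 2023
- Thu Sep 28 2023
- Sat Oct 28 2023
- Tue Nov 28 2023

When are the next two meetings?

Thu Dec 28 2023, Sun Jan 28 2024

The day-of-month is always 28 (31, 31, 30, 31 days between events).
So this recurs on the 28th of each month.
December 2023: Thu Dec 28 2023.
January 2024: Sun Jan 28 2024.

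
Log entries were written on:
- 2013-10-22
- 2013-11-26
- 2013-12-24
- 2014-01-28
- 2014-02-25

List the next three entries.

These are Tuesdays at 28- or 35-day spacing (35, 28, 35, 28).
The pattern: 4th Tuesday of the month.
4th Tuesday of March 2014: 2014-03-25.
4th Tuesday of April 2014: 2014-04-22.
4th Tuesday of May 2014: 2014-05-27.

2014-03-25, 2014-04-22, 2014-05-27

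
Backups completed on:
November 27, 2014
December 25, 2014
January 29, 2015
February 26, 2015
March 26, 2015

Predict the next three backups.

These are Thursdays with 28, 35, 28, 28-day gaps.
Each is the final Thursday of its month — January 29, 2015 is past the 28th, so '4th Thursday' doesn't fit.
Last Thursday of April 2015: April 30, 2015.
Last Thursday of May 2015: May 28, 2015.
June 2015 ends with Thursday June 25, 2015.

April 30, 2015; May 28, 2015; June 25, 2015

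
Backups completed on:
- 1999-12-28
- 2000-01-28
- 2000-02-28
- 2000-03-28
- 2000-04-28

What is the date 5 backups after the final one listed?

2000-09-28

Gaps: 31, 31, 29, 31 days — not constant. Every event is on the 28th of the month.
Pattern: the 28th of each month.
May 2000: 2000-05-28.
June 2000: 2000-06-28.
July 2000: 2000-07-28.
August 2000: 2000-08-28.
September 2000: 2000-09-28.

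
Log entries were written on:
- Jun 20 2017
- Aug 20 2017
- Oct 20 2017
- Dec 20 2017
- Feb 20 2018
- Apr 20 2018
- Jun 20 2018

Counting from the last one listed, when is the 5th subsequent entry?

Apr 20 2019

The day-of-month is always 20 (61, 61, 61, 62, 59, 61 days between events).
So this recurs on the 20th of every 2 months.
August 2018: Aug 20 2018.
October 2018: Oct 20 2018.
Next: December 2018 → Dec 20 2018.
Next: February 2019 → Feb 20 2019.
April 2019: Apr 20 2019.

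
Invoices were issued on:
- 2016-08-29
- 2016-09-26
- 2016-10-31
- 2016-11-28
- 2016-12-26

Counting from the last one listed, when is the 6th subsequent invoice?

2017-06-26

These are Mondays with 28, 35, 28, 28-day gaps.
Each is the final Monday of its month — 2016-08-29 is past the 28th, so '4th Monday' doesn't fit.
Last Monday of January 2017: 2017-01-30.
February 2017 ends with Monday 2017-02-27.
March 2017 ends with Monday 2017-03-27.
April 2017 ends with Monday 2017-04-24.
May 2017 ends with Monday 2017-05-29.
Last Monday of June 2017: 2017-06-26.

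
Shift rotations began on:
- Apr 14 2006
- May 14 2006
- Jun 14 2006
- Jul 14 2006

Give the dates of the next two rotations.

Aug 14 2006, Sep 14 2006

The day-of-month is always 14 (30, 31, 30 days between events).
So this recurs on the 14th of each month.
August 2006: Aug 14 2006.
September 2006: Sep 14 2006.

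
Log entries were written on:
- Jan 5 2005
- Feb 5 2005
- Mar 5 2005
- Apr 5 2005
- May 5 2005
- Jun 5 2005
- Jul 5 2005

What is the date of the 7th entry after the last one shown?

Feb 5 2006

Gaps: 31, 28, 31, 30, 31, 30 days — not constant. Every event is on the 5th of the month.
Pattern: the 5th of each month.
Next: August 2005 → Aug 5 2005.
September 2005: Sep 5 2005.
Next: October 2005 → Oct 5 2005.
November 2005: Nov 5 2005.
December 2005: Dec 5 2005.
January 2006: Jan 5 2006.
February 2006: Feb 5 2006.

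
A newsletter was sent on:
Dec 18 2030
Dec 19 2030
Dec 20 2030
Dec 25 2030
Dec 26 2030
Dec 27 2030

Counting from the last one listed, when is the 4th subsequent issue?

Jan 8 2031

The gap pattern 1, 1, 5, 1, 1 repeats every 3 events.
These are the Wednesdays, Thursdays and Fridays of each week.
Next Wednesday: Jan 1 2031.
The following Thursday is Jan 2 2031.
The following Friday is Jan 3 2031.
The following Wednesday is Jan 8 2031.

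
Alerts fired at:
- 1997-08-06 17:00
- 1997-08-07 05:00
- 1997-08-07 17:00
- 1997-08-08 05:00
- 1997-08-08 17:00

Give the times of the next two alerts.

1997-08-09 05:00, 1997-08-09 17:00

Spacing: 12, 12, 12, 12 h — constant 12 h.
1997-08-08 17:00 + 12 h = 1997-08-09 05:00.
1997-08-09 05:00 + 12 h = 1997-08-09 17:00.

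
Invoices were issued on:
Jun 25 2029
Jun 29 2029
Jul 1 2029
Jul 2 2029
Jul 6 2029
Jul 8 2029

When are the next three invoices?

Gaps: 4, 2, 1, 4, 2 days — not constant, but cyclic with period 3.
The events fall on every Monday, Friday and Sunday.
The following Monday is Jul 9 2029.
The following Friday is Jul 13 2029.
Next Sunday: Jul 15 2029.

Jul 9 2029, Jul 13 2029, Jul 15 2029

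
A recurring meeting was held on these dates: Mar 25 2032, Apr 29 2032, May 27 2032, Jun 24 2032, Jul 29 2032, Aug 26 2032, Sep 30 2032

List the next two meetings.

All Thursdays; the gaps (35, 28, 28, 35, 28, 35) vary with month length.
This is the last Thursday of each month.
October 2032 ends with Thursday Oct 28 2032.
November 2032 ends with Thursday Nov 25 2032.

Oct 28 2032, Nov 25 2032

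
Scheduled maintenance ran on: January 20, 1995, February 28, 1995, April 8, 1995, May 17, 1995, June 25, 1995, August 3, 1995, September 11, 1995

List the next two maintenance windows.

Every event comes 39 days after the last (39, 39, 39, 39, 39, 39).
September 11, 1995 + 39 days = October 20, 1995.
October 20, 1995 + 39 days = November 28, 1995.

October 20, 1995; November 28, 1995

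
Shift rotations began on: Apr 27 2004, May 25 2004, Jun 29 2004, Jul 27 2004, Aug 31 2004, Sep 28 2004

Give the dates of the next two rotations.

Oct 26 2004, Nov 30 2004

All Tuesdays; the gaps (28, 35, 28, 35, 28) vary with month length.
This is the last Tuesday of each month.
Last Tuesday of October 2004: Oct 26 2004.
November 2004 ends with Tuesday Nov 30 2004.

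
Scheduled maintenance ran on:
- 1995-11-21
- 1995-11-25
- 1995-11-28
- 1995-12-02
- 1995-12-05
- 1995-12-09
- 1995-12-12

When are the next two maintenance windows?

Gaps: 4, 3, 4, 3, 4, 3 days — not constant, but cyclic with period 2.
The events fall on every Tuesday and Saturday.
Next Saturday: 1995-12-16.
Next Tuesday: 1995-12-19.

1995-12-16, 1995-12-19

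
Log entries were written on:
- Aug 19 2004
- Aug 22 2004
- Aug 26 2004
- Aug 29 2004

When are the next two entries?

The gap pattern 3, 4, 3 repeats every 2 events.
These are the Thursdays and Sundays of each week.
The following Thursday is Sep 2 2004.
The following Sunday is Sep 5 2004.

Sep 2 2004, Sep 5 2004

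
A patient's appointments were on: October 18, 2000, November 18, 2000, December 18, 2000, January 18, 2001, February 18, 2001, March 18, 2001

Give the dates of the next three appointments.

Gaps: 31, 30, 31, 31, 28 days — not constant. Every event is on the 18th of the month.
Pattern: the 18th of each month.
Next: April 2001 → April 18, 2001.
May 2001: May 18, 2001.
June 2001: June 18, 2001.

April 18, 2001; May 18, 2001; June 18, 2001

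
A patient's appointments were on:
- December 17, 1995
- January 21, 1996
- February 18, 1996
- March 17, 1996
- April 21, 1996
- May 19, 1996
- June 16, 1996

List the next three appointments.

July 21, 1996; August 18, 1996; September 15, 1996

These are Sundays at 28- or 35-day spacing (35, 28, 28, 35, 28, 28).
The pattern: 3rd Sunday of the month.
3rd Sunday of July 1996: July 21, 1996.
3rd Sunday of August 1996: August 18, 1996.
3rd Sunday of September 1996: September 15, 1996.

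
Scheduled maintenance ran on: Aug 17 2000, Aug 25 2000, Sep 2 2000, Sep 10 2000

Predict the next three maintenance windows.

Every event comes 8 days after the last (8, 8, 8).
Sep 10 2000 + 8 days = Sep 18 2000.
Sep 18 2000 + 8 days = Sep 26 2000.
Sep 26 2000 + 8 days = Oct 4 2000.

Sep 18 2000, Sep 26 2000, Oct 4 2000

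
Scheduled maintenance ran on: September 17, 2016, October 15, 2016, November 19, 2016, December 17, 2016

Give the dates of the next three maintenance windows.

These are Saturdays at 28- or 35-day spacing (28, 35, 28).
The pattern: 3rd Saturday of the month.
3rd Saturday of January 2017: January 21, 2017.
February 2017 — 3rd Saturday is February 18, 2017.
3rd Saturday of March 2017: March 18, 2017.

January 21, 2017; February 18, 2017; March 18, 2017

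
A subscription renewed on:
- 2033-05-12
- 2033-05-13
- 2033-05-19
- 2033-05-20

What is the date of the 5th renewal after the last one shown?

Every event lands on a Thursday or Friday (gaps cycle 1, 6, 1).
So the schedule is: every Thursday and Friday.
Next Thursday: 2033-05-26.
Next Friday: 2033-05-27.
Next Thursday: 2033-06-02.
Next Friday: 2033-06-03.
Next Thursday: 2033-06-09.

2033-06-09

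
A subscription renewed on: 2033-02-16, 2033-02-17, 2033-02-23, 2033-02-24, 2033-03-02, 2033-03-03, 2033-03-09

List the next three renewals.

2033-03-10, 2033-03-16, 2033-03-17

Every event lands on a Wednesday or Thursday (gaps cycle 1, 6, 1, 6, 1, 6).
So the schedule is: every Wednesday and Thursday.
The following Thursday is 2033-03-10.
Next Wednesday: 2033-03-16.
Next Thursday: 2033-03-17.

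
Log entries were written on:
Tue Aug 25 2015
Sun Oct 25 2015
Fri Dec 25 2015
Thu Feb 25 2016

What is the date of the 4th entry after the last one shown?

Tue Oct 25 2016

Each date is the 25th; the gaps (61, 61, 62) track the month lengths.
The rule is the 25th of every 2 months.
April 2016: Mon Apr 25 2016.
June 2016: Sat Jun 25 2016.
August 2016: Thu Aug 25 2016.
Next: October 2016 → Tue Oct 25 2016.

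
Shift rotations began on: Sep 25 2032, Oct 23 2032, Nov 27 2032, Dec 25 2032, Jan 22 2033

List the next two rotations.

All dates are Saturdays, 28, 35, 28, 28 days apart.
Specifically, the 4th Saturday of each month.
4th Saturday of February 2033: Feb 26 2033.
March 2033 — 4th Saturday is Mar 26 2033.

Feb 26 2033, Mar 26 2033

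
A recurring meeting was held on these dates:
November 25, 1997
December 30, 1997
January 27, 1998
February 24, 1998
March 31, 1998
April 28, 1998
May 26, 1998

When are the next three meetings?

June 30, 1998; July 28, 1998; August 25, 1998

All Tuesdays; the gaps (35, 28, 28, 35, 28, 28) vary with month length.
This is the last Tuesday of each month.
Last Tuesday of June 1998: June 30, 1998.
July 1998 ends with Tuesday July 28, 1998.
August 1998 ends with Tuesday August 25, 1998.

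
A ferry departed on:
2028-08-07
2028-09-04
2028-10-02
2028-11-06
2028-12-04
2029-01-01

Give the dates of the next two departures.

Gaps: 28, 28, 35, 28, 28 days — a mix of 28 and 35. Every date is a Monday.
Each is the 1st Monday of its month.
February 2029 — 1st Monday is 2029-02-05.
March 2029 — 1st Monday is 2029-03-05.

2029-02-05, 2029-03-05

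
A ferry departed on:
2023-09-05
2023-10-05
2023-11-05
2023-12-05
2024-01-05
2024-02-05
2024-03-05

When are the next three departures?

2024-04-05, 2024-05-05, 2024-06-05

Each date is the 5th; the gaps (30, 31, 30, 31, 31, 29) track the month lengths.
The rule is the 5th of each month.
April 2024: 2024-04-05.
May 2024: 2024-05-05.
Next: June 2024 → 2024-06-05.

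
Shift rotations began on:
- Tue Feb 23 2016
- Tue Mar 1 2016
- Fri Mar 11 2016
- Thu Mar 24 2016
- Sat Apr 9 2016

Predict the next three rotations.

The spacing grows by 3 each time: 7, 10, 13, 16 days.
Next gap: 19 days. Sat Apr 9 2016 + 19 days = Thu Apr 28 2016.
Next gap: 22 days. Thu Apr 28 2016 + 22 days = Fri May 20 2016.
Next gap: 25 days. Fri May 20 2016 + 25 days = Tue Jun 14 2016.

Thu Apr 28 2016, Fri May 20 2016, Tue Jun 14 2016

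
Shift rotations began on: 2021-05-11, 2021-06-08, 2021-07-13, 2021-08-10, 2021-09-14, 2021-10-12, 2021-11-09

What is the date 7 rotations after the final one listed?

2022-06-14

Gaps: 28, 35, 28, 35, 28, 28 days — a mix of 28 and 35. Every date is a Tuesday.
Each is the 2nd Tuesday of its month.
December 2021 — 2nd Tuesday is 2021-12-14.
January 2022 — 2nd Tuesday is 2022-01-11.
2nd Tuesday of February 2022: 2022-02-08.
2nd Tuesday of March 2022: 2022-03-08.
2nd Tuesday of April 2022: 2022-04-12.
May 2022 — 2nd Tuesday is 2022-05-10.
June 2022 — 2nd Tuesday is 2022-06-14.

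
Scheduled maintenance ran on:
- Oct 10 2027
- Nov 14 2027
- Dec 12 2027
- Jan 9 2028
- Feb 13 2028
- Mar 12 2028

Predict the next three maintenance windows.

All dates are Sundays, 35, 28, 28, 35, 28 days apart.
Specifically, the 2nd Sunday of each month.
2nd Sunday of April 2028: Apr 9 2028.
2nd Sunday of May 2028: May 14 2028.
June 2028 — 2nd Sunday is Jun 11 2028.

Apr 9 2028, May 14 2028, Jun 11 2028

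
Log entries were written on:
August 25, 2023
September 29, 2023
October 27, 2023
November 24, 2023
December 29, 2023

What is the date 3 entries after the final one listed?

These are Fridays with 35, 28, 28, 35-day gaps.
Each is the final Friday of its month — September 29, 2023 is past the 28th, so '4th Friday' doesn't fit.
Last Friday of January 2024: January 26, 2024.
February 2024 ends with Friday February 23, 2024.
March 2024 ends with Friday March 29, 2024.

March 29, 2024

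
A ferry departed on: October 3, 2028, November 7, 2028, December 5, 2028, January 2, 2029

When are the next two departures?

February 6, 2029; March 6, 2029

These are Tuesdays at 28- or 35-day spacing (35, 28, 28).
The pattern: 1st Tuesday of the month.
1st Tuesday of February 2029: February 6, 2029.
March 2029 — 1st Tuesday is March 6, 2029.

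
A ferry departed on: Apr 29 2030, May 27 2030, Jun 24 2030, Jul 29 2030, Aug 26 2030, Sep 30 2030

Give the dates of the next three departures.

Every date is a Monday; gaps 28, 28, 35, 28, 35 days.
Each is the last Monday of its month (at least one falls on the 29th or later, ruling out '4th Monday').
Last Monday of October 2030: Oct 28 2030.
Last Monday of November 2030: Nov 25 2030.
Last Monday of December 2030: Dec 30 2030.

Oct 28 2030, Nov 25 2030, Dec 30 2030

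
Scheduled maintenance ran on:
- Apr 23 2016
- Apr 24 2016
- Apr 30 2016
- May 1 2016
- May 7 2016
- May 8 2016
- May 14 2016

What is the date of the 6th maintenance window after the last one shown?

The gap pattern 1, 6, 1, 6, 1, 6 repeats every 2 events.
These are the Saturdays and Sundays of each week.
The following Sunday is May 15 2016.
Next Saturday: May 21 2016.
The following Sunday is May 22 2016.
The following Saturday is May 28 2016.
The following Sunday is May 29 2016.
The following Saturday is Jun 4 2016.

Jun 4 2016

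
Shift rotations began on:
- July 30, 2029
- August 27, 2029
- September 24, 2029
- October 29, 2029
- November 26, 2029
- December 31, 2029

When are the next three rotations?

January 28, 2030; February 25, 2030; March 25, 2030

Every date is a Monday; gaps 28, 28, 35, 28, 35 days.
Each is the last Monday of its month (at least one falls on the 29th or later, ruling out '4th Monday').
January 2030 ends with Monday January 28, 2030.
February 2030 ends with Monday February 25, 2030.
March 2030 ends with Monday March 25, 2030.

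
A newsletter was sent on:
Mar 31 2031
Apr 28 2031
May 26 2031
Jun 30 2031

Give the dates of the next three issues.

Jul 28 2031, Aug 25 2031, Sep 29 2031

All Mondays; the gaps (28, 28, 35) vary with month length.
This is the last Monday of each month.
July 2031 ends with Monday Jul 28 2031.
Last Monday of August 2031: Aug 25 2031.
September 2031 ends with Monday Sep 29 2031.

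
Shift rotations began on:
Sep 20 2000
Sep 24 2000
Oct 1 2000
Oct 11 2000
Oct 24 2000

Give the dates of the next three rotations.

The spacing grows by 3 each time: 4, 7, 10, 13 days.
Next gap: 16 days. Oct 24 2000 + 16 days = Nov 9 2000.
Next gap: 19 days. Nov 9 2000 + 19 days = Nov 28 2000.
Next gap: 22 days. Nov 28 2000 + 22 days = Dec 20 2000.

Nov 9 2000, Nov 28 2000, Dec 20 2000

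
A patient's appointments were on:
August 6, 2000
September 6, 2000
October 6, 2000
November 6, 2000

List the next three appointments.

Gaps: 31, 30, 31 days — not constant. Every event is on the 6th of the month.
Pattern: the 6th of each month.
December 2000: December 6, 2000.
January 2001: January 6, 2001.
Next: February 2001 → February 6, 2001.

December 6, 2000; January 6, 2001; February 6, 2001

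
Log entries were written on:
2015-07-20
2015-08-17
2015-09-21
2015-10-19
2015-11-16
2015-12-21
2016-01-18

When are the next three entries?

2016-02-15, 2016-03-21, 2016-04-18

All dates are Mondays, 28, 35, 28, 28, 35, 28 days apart.
Specifically, the 3rd Monday of each month.
February 2016 — 3rd Monday is 2016-02-15.
3rd Monday of March 2016: 2016-03-21.
3rd Monday of April 2016: 2016-04-18.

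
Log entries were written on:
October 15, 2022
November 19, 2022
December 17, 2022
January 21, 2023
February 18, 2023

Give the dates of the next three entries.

March 18, 2023; April 15, 2023; May 20, 2023

These are Saturdays at 28- or 35-day spacing (35, 28, 35, 28).
The pattern: 3rd Saturday of the month.
3rd Saturday of March 2023: March 18, 2023.
April 2023 — 3rd Saturday is April 15, 2023.
May 2023 — 3rd Saturday is May 20, 2023.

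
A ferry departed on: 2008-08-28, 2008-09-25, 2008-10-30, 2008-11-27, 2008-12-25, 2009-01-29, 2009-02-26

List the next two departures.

All Thursdays; the gaps (28, 35, 28, 28, 35, 28) vary with month length.
This is the last Thursday of each month.
March 2009 ends with Thursday 2009-03-26.
April 2009 ends with Thursday 2009-04-30.

2009-03-26, 2009-04-30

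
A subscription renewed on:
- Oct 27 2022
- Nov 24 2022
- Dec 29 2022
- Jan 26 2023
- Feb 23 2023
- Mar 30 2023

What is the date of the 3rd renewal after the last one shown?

Every date is a Thursday; gaps 28, 35, 28, 28, 35 days.
Each is the last Thursday of its month (at least one falls on the 29th or later, ruling out '4th Thursday').
April 2023 ends with Thursday Apr 27 2023.
Last Thursday of May 2023: May 25 2023.
Last Thursday of June 2023: Jun 29 2023.

Jun 29 2023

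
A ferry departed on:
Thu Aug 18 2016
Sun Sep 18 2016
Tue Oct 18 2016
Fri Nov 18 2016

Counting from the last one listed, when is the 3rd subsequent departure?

Sat Feb 18 2017

Gaps: 31, 30, 31 days — not constant. Every event is on the 18th of the month.
Pattern: the 18th of each month.
December 2016: Sun Dec 18 2016.
January 2017: Wed Jan 18 2017.
February 2017: Sat Feb 18 2017.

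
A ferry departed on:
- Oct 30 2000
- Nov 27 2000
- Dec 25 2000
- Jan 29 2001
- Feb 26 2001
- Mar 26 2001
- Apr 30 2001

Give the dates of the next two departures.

May 28 2001, Jun 25 2001

All Mondays; the gaps (28, 28, 35, 28, 28, 35) vary with month length.
This is the last Monday of each month.
Last Monday of May 2001: May 28 2001.
June 2001 ends with Monday Jun 25 2001.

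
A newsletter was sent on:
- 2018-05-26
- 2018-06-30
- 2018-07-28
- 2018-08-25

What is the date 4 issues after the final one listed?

All Saturdays; the gaps (35, 28, 28) vary with month length.
This is the last Saturday of each month.
September 2018 ends with Saturday 2018-09-29.
October 2018 ends with Saturday 2018-10-27.
November 2018 ends with Saturday 2018-11-24.
December 2018 ends with Saturday 2018-12-29.

2018-12-29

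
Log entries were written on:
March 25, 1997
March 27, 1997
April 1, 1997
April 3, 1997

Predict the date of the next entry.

The gap pattern 2, 5, 2 repeats every 2 events.
These are the Tuesdays and Thursdays of each week.
Next Tuesday: April 8, 1997.

April 8, 1997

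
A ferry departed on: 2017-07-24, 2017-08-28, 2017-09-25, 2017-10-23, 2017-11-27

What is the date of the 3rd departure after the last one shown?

Gaps: 35, 28, 28, 35 days — a mix of 28 and 35. Every date is a Monday.
Each is the 4th Monday of its month.
4th Monday of December 2017: 2017-12-25.
January 2018 — 4th Monday is 2018-01-22.
February 2018 — 4th Monday is 2018-02-26.

2018-02-26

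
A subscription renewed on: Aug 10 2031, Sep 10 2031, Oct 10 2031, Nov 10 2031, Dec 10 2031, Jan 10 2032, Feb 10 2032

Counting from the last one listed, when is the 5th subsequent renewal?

Jul 10 2032

Each date is the 10th; the gaps (31, 30, 31, 30, 31, 31) track the month lengths.
The rule is the 10th of each month.
March 2032: Mar 10 2032.
April 2032: Apr 10 2032.
May 2032: May 10 2032.
June 2032: Jun 10 2032.
July 2032: Jul 10 2032.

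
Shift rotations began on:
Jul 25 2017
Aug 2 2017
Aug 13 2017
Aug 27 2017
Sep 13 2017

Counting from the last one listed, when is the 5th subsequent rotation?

Intervals are 8, 11, 14, 17 days — an arithmetic progression with common difference 3.
Next gap: 20 days. Sep 13 2017 + 20 days = Oct 3 2017.
Next gap: 23 days. Oct 3 2017 + 23 days = Oct 26 2017.
Next gap: 26 days. Oct 26 2017 + 26 days = Nov 21 2017.
Next gap: 29 days. Nov 21 2017 + 29 days = Dec 20 2017.
Next gap: 32 days. Dec 20 2017 + 32 days = Jan 21 2018.

Jan 21 2018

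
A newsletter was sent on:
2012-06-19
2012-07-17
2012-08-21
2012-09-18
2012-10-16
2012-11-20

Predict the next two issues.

These are Tuesdays at 28- or 35-day spacing (28, 35, 28, 28, 35).
The pattern: 3rd Tuesday of the month.
3rd Tuesday of December 2012: 2012-12-18.
January 2013 — 3rd Tuesday is 2013-01-15.

2012-12-18, 2013-01-15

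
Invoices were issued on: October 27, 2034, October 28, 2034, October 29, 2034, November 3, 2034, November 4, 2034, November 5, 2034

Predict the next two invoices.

November 10, 2034; November 11, 2034

Every event lands on a Friday or Saturday or Sunday (gaps cycle 1, 1, 5, 1, 1).
So the schedule is: every Friday, Saturday and Sunday.
Next Friday: November 10, 2034.
The following Saturday is November 11, 2034.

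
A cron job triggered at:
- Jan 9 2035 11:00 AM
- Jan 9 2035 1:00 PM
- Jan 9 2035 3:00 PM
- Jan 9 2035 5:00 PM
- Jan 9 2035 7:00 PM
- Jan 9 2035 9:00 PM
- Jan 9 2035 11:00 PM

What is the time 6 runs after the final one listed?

Jan 10 2035 11:00 AM

Gaps: 2, 2, 2, 2, 2, 2 hours — each event is 2 hours after the previous one.
Jan 9 2035 11:00 PM + 2 h = Jan 10 2035 1:00 AM.
Jan 10 2035 1:00 AM + 2 h = Jan 10 2035 3:00 AM.
Jan 10 2035 3:00 AM + 2 h = Jan 10 2035 5:00 AM.
Jan 10 2035 5:00 AM + 2 h = Jan 10 2035 7:00 AM.
Jan 10 2035 7:00 AM + 2 h = Jan 10 2035 9:00 AM.
Jan 10 2035 9:00 AM + 2 h = Jan 10 2035 11:00 AM.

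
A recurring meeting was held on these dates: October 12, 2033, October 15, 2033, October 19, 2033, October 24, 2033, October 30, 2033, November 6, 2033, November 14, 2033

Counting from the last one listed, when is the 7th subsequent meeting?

The spacing grows by 1 each time: 3, 4, 5, 6, 7, 8 days.
Next gap: 9 days. November 14, 2033 + 9 days = November 23, 2033.
Next gap: 10 days. November 23, 2033 + 10 days = December 3, 2033.
Next gap: 11 days. December 3, 2033 + 11 days = December 14, 2033.
Next gap: 12 days. December 14, 2033 + 12 days = December 26, 2033.
Next gap: 13 days. December 26, 2033 + 13 days = January 8, 2034.
Next gap: 14 days. January 8, 2034 + 14 days = January 22, 2034.
Next gap: 15 days. January 22, 2034 + 15 days = February 6, 2034.

February 6, 2034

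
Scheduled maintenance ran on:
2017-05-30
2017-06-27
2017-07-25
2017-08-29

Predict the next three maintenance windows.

2017-09-26, 2017-10-31, 2017-11-28

These are Tuesdays with 28, 28, 35-day gaps.
Each is the final Tuesday of its month — 2017-05-30 is past the 28th, so '4th Tuesday' doesn't fit.
September 2017 ends with Tuesday 2017-09-26.
Last Tuesday of October 2017: 2017-10-31.
Last Tuesday of November 2017: 2017-11-28.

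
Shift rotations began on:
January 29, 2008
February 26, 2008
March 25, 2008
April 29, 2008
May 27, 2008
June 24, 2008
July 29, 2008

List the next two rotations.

August 26, 2008; September 30, 2008

Every date is a Tuesday; gaps 28, 28, 35, 28, 28, 35 days.
Each is the last Tuesday of its month (at least one falls on the 29th or later, ruling out '4th Tuesday').
August 2008 ends with Tuesday August 26, 2008.
Last Tuesday of September 2008: September 30, 2008.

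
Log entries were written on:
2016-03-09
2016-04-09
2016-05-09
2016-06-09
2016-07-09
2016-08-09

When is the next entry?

Gaps: 31, 30, 31, 30, 31 days — not constant. Every event is on the 9th of the month.
Pattern: the 9th of each month.
September 2016: 2016-09-09.

2016-09-09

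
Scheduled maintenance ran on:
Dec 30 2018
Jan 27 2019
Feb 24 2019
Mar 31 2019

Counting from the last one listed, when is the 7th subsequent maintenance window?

Every date is a Sunday; gaps 28, 28, 35 days.
Each is the last Sunday of its month (at least one falls on the 29th or later, ruling out '4th Sunday').
April 2019 ends with Sunday Apr 28 2019.
Last Sunday of May 2019: May 26 2019.
June 2019 ends with Sunday Jun 30 2019.
July 2019 ends with Sunday Jul 28 2019.
Last Sunday of August 2019: Aug 25 2019.
Last Sunday of September 2019: Sep 29 2019.
October 2019 ends with Sunday Oct 27 2019.

Oct 27 2019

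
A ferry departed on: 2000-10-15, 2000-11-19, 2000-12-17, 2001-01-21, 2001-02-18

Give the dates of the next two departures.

These are Sundays at 28- or 35-day spacing (35, 28, 35, 28).
The pattern: 3rd Sunday of the month.
3rd Sunday of March 2001: 2001-03-18.
3rd Sunday of April 2001: 2001-04-15.

2001-03-18, 2001-04-15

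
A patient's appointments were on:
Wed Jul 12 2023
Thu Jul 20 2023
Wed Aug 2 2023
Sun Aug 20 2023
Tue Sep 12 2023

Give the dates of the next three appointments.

Gaps: 8, 13, 18, 23 days — each gap is 5 larger than the previous one.
Next gap: 28 days. Tue Sep 12 2023 + 28 days = Tue Oct 10 2023.
Next gap: 33 days. Tue Oct 10 2023 + 33 days = Sun Nov 12 2023.
Next gap: 38 days. Sun Nov 12 2023 + 38 days = Wed Dec 20 2023.

Tue Oct 10 2023, Sun Nov 12 2023, Wed Dec 20 2023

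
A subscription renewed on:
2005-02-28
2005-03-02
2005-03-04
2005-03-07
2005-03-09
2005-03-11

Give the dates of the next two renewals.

Every event lands on a Monday or Wednesday or Friday (gaps cycle 2, 2, 3, 2, 2).
So the schedule is: every Monday, Wednesday and Friday.
Next Monday: 2005-03-14.
Next Wednesday: 2005-03-16.

2005-03-14, 2005-03-16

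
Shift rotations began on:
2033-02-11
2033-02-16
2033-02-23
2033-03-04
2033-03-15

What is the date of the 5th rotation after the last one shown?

The spacing grows by 2 each time: 5, 7, 9, 11 days.
Next gap: 13 days. 2033-03-15 + 13 days = 2033-03-28.
Next gap: 15 days. 2033-03-28 + 15 days = 2033-04-12.
Next gap: 17 days. 2033-04-12 + 17 days = 2033-04-29.
Next gap: 19 days. 2033-04-29 + 19 days = 2033-05-18.
Next gap: 21 days. 2033-05-18 + 21 days = 2033-06-08.

2033-06-08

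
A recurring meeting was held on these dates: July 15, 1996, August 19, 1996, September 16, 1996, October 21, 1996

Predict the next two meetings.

All dates are Mondays, 35, 28, 35 days apart.
Specifically, the 3rd Monday of each month.
November 1996 — 3rd Monday is November 18, 1996.
3rd Monday of December 1996: December 16, 1996.

November 18, 1996; December 16, 1996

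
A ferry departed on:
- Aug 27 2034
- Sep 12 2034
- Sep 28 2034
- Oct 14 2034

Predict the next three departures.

Oct 30 2034, Nov 15 2034, Dec 1 2034

Every event comes 16 days after the last (16, 16, 16).
Oct 14 2034 + 16 days = Oct 30 2034.
Oct 30 2034 + 16 days = Nov 15 2034.
Nov 15 2034 + 16 days = Dec 1 2034.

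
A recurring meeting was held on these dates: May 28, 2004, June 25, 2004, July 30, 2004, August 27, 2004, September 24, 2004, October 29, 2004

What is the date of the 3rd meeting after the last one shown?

All Fridays; the gaps (28, 35, 28, 28, 35) vary with month length.
This is the last Friday of each month.
Last Friday of November 2004: November 26, 2004.
Last Friday of December 2004: December 31, 2004.
January 2005 ends with Friday January 28, 2005.

January 28, 2005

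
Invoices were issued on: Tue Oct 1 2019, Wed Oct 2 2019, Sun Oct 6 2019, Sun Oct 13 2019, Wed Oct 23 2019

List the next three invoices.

Tue Nov 5 2019, Thu Nov 21 2019, Tue Dec 10 2019

The spacing grows by 3 each time: 1, 4, 7, 10 days.
Next gap: 13 days. Wed Oct 23 2019 + 13 days = Tue Nov 5 2019.
Next gap: 16 days. Tue Nov 5 2019 + 16 days = Thu Nov 21 2019.
Next gap: 19 days. Thu Nov 21 2019 + 19 days = Tue Dec 10 2019.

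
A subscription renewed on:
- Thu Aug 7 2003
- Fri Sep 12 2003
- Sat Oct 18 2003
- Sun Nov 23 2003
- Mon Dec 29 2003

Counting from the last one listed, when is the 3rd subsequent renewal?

Thu Apr 15 2004

Gaps between consecutive events: 36, 36, 36, 36 days — a constant 36-day interval.
Mon Dec 29 2003 + 36 days = Tue Feb 3 2004.
Tue Feb 3 2004 + 36 days = Wed Mar 10 2004.
Wed Mar 10 2004 + 36 days = Thu Apr 15 2004.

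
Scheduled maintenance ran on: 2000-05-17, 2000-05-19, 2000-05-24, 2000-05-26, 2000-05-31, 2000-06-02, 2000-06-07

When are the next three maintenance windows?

2000-06-09, 2000-06-14, 2000-06-16

Every event lands on a Wednesday or Friday (gaps cycle 2, 5, 2, 5, 2, 5).
So the schedule is: every Wednesday and Friday.
The following Friday is 2000-06-09.
Next Wednesday: 2000-06-14.
Next Friday: 2000-06-16.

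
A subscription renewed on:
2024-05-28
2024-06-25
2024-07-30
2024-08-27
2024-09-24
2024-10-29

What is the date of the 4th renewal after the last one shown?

2025-02-25

Every date is a Tuesday; gaps 28, 35, 28, 28, 35 days.
Each is the last Tuesday of its month (at least one falls on the 29th or later, ruling out '4th Tuesday').
November 2024 ends with Tuesday 2024-11-26.
December 2024 ends with Tuesday 2024-12-31.
January 2025 ends with Tuesday 2025-01-28.
Last Tuesday of February 2025: 2025-02-25.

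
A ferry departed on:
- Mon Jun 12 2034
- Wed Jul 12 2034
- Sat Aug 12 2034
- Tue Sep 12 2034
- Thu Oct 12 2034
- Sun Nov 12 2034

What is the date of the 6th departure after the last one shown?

Each date is the 12th; the gaps (30, 31, 31, 30, 31) track the month lengths.
The rule is the 12th of each month.
Next: December 2034 → Tue Dec 12 2034.
Next: January 2035 → Fri Jan 12 2035.
Next: February 2035 → Mon Feb 12 2035.
March 2035: Mon Mar 12 2035.
Next: April 2035 → Thu Apr 12 2035.
May 2035: Sat May 12 2035.

Sat May 12 2035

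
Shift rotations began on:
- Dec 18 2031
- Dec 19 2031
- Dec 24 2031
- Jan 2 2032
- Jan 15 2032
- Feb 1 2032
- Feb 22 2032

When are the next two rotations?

Mar 18 2032, Apr 16 2032

The spacing grows by 4 each time: 1, 5, 9, 13, 17, 21 days.
Next gap: 25 days. Feb 22 2032 + 25 days = Mar 18 2032.
Next gap: 29 days. Mar 18 2032 + 29 days = Apr 16 2032.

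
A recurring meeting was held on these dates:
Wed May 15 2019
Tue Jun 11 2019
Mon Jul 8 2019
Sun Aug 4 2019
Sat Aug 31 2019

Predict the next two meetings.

The spacing is 27, 27, 27, 27 days — always 27 days.
Sat Aug 31 2019 + 27 days = Fri Sep 27 2019.
Fri Sep 27 2019 + 27 days = Thu Oct 24 2019.

Fri Sep 27 2019, Thu Oct 24 2019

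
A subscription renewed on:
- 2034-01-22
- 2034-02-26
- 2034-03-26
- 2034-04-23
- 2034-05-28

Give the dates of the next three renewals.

2034-06-25, 2034-07-23, 2034-08-27

These are Sundays at 28- or 35-day spacing (35, 28, 28, 35).
The pattern: 4th Sunday of the month.
June 2034 — 4th Sunday is 2034-06-25.
July 2034 — 4th Sunday is 2034-07-23.
August 2034 — 4th Sunday is 2034-08-27.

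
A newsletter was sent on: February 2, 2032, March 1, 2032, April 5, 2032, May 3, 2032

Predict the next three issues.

All dates are Mondays, 28, 35, 28 days apart.
Specifically, the 1st Monday of each month.
1st Monday of June 2032: June 7, 2032.
July 2032 — 1st Monday is July 5, 2032.
1st Monday of August 2032: August 2, 2032.

June 7, 2032; July 5, 2032; August 2, 2032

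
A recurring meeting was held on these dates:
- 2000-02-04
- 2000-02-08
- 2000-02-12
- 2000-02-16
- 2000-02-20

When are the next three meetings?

2000-02-24, 2000-02-28, 2000-03-03

Gaps between consecutive events: 4, 4, 4, 4 days — a constant 4-day interval.
2000-02-20 + 4 days = 2000-02-24.
2000-02-24 + 4 days = 2000-02-28.
2000-02-28 + 4 days = 2000-03-03.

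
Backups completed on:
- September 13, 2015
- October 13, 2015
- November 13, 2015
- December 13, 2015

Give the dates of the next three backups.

Gaps: 30, 31, 30 days — not constant. Every event is on the 13th of the month.
Pattern: the 13th of each month.
Next: January 2016 → January 13, 2016.
Next: February 2016 → February 13, 2016.
March 2016: March 13, 2016.

January 13, 2016; February 13, 2016; March 13, 2016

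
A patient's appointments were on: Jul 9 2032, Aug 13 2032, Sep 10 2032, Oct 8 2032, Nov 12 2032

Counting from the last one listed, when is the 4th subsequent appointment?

Gaps: 35, 28, 28, 35 days — a mix of 28 and 35. Every date is a Friday.
Each is the 2nd Friday of its month.
December 2032 — 2nd Friday is Dec 10 2032.
January 2033 — 2nd Friday is Jan 14 2033.
February 2033 — 2nd Friday is Feb 11 2033.
2nd Friday of March 2033: Mar 11 2033.

Mar 11 2033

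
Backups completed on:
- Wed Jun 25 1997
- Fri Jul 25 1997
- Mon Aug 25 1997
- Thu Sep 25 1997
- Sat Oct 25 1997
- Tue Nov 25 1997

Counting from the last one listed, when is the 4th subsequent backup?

The day-of-month is always 25 (30, 31, 31, 30, 31 days between events).
So this recurs on the 25th of each month.
December 1997: Thu Dec 25 1997.
January 1998: Sun Jan 25 1998.
Next: February 1998 → Wed Feb 25 1998.
Next: March 1998 → Wed Mar 25 1998.

Wed Mar 25 1998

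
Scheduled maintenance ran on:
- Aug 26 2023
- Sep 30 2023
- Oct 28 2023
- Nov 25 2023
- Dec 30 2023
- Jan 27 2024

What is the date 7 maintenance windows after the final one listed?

Aug 31 2024

These are Saturdays with 35, 28, 28, 35, 28-day gaps.
Each is the final Saturday of its month — Sep 30 2023 is past the 28th, so '4th Saturday' doesn't fit.
February 2024 ends with Saturday Feb 24 2024.
March 2024 ends with Saturday Mar 30 2024.
April 2024 ends with Saturday Apr 27 2024.
May 2024 ends with Saturday May 25 2024.
June 2024 ends with Saturday Jun 29 2024.
July 2024 ends with Saturday Jul 27 2024.
August 2024 ends with Saturday Aug 31 2024.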